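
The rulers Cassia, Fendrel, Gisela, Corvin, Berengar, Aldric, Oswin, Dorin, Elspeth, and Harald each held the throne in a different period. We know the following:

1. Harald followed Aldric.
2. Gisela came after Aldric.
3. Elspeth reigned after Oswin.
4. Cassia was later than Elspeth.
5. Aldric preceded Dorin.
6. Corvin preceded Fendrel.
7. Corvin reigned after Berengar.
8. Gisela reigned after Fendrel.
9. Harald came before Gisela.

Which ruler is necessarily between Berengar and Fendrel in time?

Tracing the constraints gives Berengar → Corvin → Fendrel, so Corvin sits after Berengar and before Fendrel.
No other ruler is forced both after Berengar and before Fendrel.

Corvin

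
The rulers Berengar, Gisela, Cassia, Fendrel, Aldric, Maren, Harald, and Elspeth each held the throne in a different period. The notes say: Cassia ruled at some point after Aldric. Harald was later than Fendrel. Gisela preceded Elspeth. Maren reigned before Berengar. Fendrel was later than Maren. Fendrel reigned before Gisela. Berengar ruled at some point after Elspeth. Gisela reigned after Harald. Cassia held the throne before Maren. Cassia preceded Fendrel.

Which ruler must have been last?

Berengar

Every other ruler has a chain of constraints placing them before Berengar, so Berengar is last.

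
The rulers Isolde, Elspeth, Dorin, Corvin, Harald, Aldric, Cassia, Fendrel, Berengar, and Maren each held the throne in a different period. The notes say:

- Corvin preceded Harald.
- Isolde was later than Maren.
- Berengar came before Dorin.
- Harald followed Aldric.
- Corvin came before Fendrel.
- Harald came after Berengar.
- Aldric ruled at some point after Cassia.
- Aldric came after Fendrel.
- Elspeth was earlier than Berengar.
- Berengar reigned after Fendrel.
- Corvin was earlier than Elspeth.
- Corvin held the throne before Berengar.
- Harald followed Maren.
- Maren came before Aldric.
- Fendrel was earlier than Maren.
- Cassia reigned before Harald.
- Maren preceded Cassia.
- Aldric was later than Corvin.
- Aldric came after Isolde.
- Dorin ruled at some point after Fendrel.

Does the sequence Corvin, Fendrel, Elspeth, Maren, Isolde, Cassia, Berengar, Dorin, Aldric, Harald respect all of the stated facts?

Check each stated constraint against the proposed order — e.g. Corvin is ahead of Aldric; Corvin is ahead of Harald. Every pair is in the required order; nothing is violated.

yes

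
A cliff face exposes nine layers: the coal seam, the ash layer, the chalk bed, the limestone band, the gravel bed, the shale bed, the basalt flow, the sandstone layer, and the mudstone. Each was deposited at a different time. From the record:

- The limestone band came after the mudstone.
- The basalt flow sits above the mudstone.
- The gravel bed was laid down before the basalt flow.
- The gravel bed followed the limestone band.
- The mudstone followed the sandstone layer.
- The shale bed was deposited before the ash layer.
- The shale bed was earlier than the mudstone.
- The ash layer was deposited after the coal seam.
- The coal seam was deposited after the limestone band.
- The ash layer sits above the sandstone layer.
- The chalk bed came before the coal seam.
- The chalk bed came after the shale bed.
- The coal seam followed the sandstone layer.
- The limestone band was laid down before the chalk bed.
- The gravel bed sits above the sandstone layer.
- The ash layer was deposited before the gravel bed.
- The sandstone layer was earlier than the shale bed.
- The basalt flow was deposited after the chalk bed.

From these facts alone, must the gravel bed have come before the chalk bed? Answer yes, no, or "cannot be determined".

no

Tracing the constraints gives the chalk bed → the coal seam → the ash layer → the gravel bed, so the chalk bed must come before the gravel bed.
That means the gravel bed cannot be before the chalk bed.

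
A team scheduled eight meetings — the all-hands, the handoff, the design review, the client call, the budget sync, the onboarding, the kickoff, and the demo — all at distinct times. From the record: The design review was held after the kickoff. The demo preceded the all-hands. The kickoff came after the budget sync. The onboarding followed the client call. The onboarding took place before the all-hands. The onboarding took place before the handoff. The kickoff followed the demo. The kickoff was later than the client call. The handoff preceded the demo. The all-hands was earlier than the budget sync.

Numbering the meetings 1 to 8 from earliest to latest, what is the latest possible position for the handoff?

3

The handoff must come before the all-hands, the budget sync, the demo, the design review, and the kickoff — 5 meetings forced after it.
Everything else can be placed before the handoff in some valid order, so the handoff can sit as late as position 8 − 5 = 3.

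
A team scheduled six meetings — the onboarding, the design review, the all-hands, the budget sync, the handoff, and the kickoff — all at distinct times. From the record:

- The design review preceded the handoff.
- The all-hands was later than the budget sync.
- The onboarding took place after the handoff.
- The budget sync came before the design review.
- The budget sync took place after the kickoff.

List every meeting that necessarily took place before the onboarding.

the budget sync, the design review, the handoff, the kickoff

Directly stated before the onboarding: the handoff.
The budget sync reaches the onboarding via the budget sync → the design review → the handoff → the onboarding.
The design review reaches the onboarding via the design review → the handoff → the onboarding.
The kickoff reaches the onboarding via the kickoff → the budget sync → the design review → the handoff → the onboarding.
No chain forces the all-hands ahead of the onboarding.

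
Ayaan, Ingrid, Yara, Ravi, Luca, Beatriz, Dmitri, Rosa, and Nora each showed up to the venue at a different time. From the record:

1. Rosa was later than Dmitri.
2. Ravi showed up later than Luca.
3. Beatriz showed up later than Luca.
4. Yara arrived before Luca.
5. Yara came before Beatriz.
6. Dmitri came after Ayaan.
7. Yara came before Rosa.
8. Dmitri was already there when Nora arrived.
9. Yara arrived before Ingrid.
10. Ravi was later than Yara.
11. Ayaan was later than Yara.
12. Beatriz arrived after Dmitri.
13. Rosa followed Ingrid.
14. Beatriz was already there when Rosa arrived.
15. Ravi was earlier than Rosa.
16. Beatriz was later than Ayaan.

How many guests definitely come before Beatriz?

4

Directly stated before Beatriz: Ayaan, Dmitri, Luca, and Yara.
No chain forces Ravi (or any of the others) ahead of Beatriz.
That's Ayaan, Dmitri, Luca, and Yara — 4 in all.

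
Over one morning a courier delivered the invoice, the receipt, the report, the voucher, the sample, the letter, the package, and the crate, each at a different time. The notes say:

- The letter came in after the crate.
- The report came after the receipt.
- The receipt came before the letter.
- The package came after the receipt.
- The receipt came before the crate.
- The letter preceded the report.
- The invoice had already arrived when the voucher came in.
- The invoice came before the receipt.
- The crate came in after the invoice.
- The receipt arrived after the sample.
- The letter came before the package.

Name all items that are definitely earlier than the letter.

the crate, the invoice, the receipt, the sample

Directly stated before the letter: the crate and the receipt.
The invoice reaches the letter via the invoice → the crate → the letter.
The sample reaches the letter via the sample → the receipt → the letter.
No chain forces the voucher (or any of the others) ahead of the letter.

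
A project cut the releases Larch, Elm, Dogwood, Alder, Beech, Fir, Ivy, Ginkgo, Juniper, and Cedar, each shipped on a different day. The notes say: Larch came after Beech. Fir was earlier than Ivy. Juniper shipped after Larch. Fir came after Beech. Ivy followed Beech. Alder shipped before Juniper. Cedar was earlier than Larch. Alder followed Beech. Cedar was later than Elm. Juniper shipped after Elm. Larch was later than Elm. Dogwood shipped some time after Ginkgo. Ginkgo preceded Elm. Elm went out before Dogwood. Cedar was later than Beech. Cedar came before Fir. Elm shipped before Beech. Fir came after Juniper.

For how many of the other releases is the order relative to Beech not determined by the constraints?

1

Forced before Beech: Elm and Ginkgo; forced after Beech: Alder, Cedar, Fir, Ivy, Juniper, and Larch.
That leaves Dogwood with no forced order relative to Beech — 1.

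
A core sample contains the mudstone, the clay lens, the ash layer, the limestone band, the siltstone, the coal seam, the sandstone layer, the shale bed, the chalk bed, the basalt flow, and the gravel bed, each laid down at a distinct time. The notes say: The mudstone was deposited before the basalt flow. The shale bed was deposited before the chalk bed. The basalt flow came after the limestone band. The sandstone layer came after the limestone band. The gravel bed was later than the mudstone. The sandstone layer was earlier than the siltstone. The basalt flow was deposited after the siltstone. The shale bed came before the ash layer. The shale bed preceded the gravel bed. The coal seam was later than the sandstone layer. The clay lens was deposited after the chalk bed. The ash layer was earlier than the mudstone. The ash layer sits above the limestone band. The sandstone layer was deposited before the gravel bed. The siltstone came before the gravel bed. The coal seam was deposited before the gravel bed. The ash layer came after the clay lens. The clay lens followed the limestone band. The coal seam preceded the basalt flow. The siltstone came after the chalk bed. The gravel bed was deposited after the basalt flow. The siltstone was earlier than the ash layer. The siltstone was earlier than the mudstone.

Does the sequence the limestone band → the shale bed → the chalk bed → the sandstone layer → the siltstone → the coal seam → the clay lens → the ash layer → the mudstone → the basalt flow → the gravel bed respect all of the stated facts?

Check each stated constraint against the proposed order — e.g. the shale bed is ahead of the gravel bed; the limestone band is ahead of the basalt flow. Every pair is in the required order; nothing is violated.

yes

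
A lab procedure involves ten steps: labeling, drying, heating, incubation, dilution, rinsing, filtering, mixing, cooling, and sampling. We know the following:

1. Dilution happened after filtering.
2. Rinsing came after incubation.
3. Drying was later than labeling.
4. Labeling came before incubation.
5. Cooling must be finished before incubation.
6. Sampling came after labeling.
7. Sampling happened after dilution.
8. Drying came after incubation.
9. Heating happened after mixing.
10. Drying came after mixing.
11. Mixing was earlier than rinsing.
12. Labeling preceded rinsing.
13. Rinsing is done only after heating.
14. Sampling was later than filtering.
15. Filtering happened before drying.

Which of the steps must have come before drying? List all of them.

cooling, filtering, incubation, labeling, mixing

Directly stated before drying: filtering, incubation, labeling, and mixing.
Cooling reaches drying via cooling → incubation → drying.
No chain forces rinsing (or any of the others) ahead of drying.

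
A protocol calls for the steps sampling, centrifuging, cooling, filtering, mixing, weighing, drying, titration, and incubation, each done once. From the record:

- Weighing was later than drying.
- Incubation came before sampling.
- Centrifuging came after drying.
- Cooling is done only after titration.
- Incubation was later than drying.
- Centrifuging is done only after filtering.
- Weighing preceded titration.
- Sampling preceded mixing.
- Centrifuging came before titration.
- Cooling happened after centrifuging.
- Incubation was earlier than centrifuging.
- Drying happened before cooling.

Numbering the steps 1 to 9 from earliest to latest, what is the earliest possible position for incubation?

2

Drying must come before incubation — 1 forced predecessor.
Nothing else is forced ahead of incubation, so its earliest slot is position 1 + 1 = 2.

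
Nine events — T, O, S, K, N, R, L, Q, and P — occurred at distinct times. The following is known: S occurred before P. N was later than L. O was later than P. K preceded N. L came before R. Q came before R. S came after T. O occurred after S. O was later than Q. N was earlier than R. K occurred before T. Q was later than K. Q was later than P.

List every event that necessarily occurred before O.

K, P, Q, S, T

Directly stated before O: P, Q, and S.
K reaches O via K → Q → O.
T reaches O via T → S → O.
No chain forces R (or any of the others) ahead of O.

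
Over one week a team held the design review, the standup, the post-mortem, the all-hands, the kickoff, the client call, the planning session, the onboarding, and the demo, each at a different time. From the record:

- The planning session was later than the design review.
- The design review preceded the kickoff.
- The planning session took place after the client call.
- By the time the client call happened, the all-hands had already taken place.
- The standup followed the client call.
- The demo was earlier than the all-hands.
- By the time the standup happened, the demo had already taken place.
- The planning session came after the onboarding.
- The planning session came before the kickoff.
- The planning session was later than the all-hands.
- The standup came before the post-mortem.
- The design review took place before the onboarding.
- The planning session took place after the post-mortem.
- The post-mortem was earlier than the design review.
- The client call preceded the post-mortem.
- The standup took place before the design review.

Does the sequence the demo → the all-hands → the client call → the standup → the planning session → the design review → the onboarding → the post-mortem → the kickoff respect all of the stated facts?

The constraints require the design review before the planning session, but in the proposed sequence the planning session appears ahead of the design review. That one violation is enough.

no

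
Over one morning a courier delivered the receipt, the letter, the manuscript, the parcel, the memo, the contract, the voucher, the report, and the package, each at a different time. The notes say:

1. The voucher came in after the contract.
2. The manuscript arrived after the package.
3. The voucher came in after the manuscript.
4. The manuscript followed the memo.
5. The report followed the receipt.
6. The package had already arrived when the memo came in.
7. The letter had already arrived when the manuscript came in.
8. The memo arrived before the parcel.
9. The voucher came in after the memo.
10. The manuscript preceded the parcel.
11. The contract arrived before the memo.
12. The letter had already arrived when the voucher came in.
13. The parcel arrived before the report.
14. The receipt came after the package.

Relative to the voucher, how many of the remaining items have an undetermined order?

3

Forced before the voucher: the contract, the letter, the manuscript, the memo, and the package.
That leaves the parcel, the receipt, and the report with no forced order relative to the voucher — 3.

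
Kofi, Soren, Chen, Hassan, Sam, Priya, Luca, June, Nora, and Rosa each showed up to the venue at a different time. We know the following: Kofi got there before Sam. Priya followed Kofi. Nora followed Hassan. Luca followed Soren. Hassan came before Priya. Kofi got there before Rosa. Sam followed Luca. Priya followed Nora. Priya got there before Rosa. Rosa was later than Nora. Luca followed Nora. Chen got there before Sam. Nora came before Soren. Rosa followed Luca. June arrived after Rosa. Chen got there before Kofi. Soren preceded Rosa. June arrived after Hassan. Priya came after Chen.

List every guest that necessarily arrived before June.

Directly stated before June: Hassan and Rosa.
Chen reaches June via Chen → Kofi → Rosa → June.
Kofi reaches June via Kofi → Rosa → June.
Luca reaches June via Luca → Rosa → June.
Likewise Nora, Priya, and Soren each reach June by chaining the stated constraints.
No chain forces Sam ahead of June.

Chen, Hassan, Kofi, Luca, Nora, Priya, Rosa, Soren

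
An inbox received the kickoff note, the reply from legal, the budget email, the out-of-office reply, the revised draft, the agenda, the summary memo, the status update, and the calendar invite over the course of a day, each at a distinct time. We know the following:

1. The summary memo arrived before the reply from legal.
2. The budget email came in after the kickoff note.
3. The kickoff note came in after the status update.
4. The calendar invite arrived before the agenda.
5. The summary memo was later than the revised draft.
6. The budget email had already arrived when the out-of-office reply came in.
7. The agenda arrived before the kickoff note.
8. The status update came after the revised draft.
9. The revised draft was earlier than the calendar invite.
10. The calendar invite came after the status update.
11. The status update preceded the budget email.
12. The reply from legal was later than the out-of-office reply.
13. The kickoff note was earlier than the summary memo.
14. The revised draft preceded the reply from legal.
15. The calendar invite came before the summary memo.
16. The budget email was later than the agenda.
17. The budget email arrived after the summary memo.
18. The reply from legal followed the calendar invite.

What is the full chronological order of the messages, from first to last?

the revised draft, the status update, the calendar invite, the agenda, the kickoff note, the summary memo, the budget email, the out-of-office reply, the reply from legal

The constraints fix every adjacent pair, so only one ordering works:
the revised draft → the status update → the calendar invite → the agenda → the kickoff note → the summary memo → the budget email → the out-of-office reply → the reply from legal.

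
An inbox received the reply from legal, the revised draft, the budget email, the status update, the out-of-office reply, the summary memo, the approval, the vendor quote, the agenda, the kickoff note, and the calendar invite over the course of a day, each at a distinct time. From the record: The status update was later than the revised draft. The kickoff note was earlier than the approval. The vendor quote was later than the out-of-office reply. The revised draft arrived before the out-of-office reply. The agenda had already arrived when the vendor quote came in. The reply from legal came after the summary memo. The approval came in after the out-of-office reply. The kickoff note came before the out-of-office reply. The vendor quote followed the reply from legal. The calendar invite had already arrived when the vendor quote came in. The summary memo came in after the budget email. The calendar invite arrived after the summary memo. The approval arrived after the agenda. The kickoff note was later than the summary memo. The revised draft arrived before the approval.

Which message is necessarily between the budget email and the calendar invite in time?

the summary memo

Tracing the constraints gives the budget email → the summary memo → the calendar invite, so the summary memo sits after the budget email and before the calendar invite.
No other message is forced both after the budget email and before the calendar invite.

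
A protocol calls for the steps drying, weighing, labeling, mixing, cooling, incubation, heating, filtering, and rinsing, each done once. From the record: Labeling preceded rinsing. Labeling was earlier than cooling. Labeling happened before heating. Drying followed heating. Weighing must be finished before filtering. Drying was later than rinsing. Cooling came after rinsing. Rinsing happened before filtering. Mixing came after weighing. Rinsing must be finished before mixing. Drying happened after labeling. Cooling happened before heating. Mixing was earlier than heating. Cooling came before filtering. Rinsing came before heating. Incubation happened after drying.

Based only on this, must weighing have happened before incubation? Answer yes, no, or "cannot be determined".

yes

Chain the constraints: weighing → mixing → heating → drying → incubation. Each link is directly stated, so weighing comes before incubation.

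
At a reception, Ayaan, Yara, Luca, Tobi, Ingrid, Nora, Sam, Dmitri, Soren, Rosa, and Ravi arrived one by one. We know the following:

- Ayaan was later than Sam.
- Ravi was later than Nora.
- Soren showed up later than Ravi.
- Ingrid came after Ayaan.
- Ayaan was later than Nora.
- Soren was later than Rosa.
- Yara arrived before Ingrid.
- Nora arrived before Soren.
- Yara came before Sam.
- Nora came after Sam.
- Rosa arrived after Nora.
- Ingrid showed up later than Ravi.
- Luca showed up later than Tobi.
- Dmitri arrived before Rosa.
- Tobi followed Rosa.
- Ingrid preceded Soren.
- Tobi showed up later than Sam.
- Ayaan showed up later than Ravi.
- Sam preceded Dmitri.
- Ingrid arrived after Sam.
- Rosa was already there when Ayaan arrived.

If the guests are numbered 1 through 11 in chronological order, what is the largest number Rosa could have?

6

Rosa must come before Ayaan, Ingrid, Luca, Soren, and Tobi — 5 guests forced after them.
Everything else can be placed before Rosa in some valid order, so Rosa can sit as late as position 11 − 5 = 6.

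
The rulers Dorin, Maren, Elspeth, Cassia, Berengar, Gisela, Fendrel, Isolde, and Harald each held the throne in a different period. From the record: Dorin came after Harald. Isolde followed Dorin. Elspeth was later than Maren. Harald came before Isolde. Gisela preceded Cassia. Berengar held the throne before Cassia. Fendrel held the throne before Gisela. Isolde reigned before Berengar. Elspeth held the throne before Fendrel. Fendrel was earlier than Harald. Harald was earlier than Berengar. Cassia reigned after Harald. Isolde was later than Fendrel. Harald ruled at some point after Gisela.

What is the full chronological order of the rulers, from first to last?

Maren, Elspeth, Fendrel, Gisela, Harald, Dorin, Isolde, Berengar, Cassia

The constraints fix every adjacent pair, so only one ordering works:
Maren → Elspeth → Fendrel → Gisela → Harald → Dorin → Isolde → Berengar → Cassia.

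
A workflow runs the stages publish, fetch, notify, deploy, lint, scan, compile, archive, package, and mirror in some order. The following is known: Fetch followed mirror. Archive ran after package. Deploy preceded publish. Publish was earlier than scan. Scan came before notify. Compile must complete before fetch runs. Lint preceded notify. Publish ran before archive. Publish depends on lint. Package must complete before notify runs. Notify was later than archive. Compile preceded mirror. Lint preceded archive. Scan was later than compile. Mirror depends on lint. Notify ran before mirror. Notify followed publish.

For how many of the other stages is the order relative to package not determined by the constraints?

Forced after package: archive, fetch, mirror, and notify.
That leaves compile, deploy, lint, publish, and scan with no forced order relative to package — 5.

5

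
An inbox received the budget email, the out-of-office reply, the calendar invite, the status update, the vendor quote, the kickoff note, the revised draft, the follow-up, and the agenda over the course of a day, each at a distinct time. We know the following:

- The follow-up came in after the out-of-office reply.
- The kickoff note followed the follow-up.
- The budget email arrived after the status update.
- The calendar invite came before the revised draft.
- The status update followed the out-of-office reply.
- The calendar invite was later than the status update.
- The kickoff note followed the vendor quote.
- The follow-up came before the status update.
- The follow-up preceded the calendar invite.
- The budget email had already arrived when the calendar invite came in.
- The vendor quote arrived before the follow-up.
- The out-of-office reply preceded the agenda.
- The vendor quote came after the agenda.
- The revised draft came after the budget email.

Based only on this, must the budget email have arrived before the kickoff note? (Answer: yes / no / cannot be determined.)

No chain of stated constraints runs from the budget email to the kickoff note, and none runs from the kickoff note to the budget email either.
So the relative order of the budget email and the kickoff note is not fixed by the given facts.

cannot be determined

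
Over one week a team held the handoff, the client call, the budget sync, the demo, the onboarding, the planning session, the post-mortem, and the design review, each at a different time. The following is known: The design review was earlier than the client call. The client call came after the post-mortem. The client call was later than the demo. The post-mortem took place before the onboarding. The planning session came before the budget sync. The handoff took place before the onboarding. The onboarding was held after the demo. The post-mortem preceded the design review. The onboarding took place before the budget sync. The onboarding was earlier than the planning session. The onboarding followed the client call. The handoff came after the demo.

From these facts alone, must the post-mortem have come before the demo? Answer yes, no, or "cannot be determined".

No chain of stated constraints runs from the post-mortem to the demo, and none runs from the demo to the post-mortem either.
So the relative order of the post-mortem and the demo is not fixed by the given facts.

cannot be determined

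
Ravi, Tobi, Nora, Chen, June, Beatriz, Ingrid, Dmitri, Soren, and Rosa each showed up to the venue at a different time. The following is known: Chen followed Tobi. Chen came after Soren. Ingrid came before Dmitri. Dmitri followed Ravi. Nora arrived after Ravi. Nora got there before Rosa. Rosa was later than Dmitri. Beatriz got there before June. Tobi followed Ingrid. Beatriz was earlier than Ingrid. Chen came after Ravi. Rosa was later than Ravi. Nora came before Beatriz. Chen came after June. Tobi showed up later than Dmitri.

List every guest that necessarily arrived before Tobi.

Directly stated before Tobi: Dmitri and Ingrid.
Beatriz reaches Tobi via Beatriz → Ingrid → Tobi.
Nora reaches Tobi via Nora → Beatriz → Ingrid → Tobi.
Ravi reaches Tobi via Ravi → Dmitri → Tobi.
No chain forces Soren (or any of the others) ahead of Tobi.

Beatriz, Dmitri, Ingrid, Nora, Ravi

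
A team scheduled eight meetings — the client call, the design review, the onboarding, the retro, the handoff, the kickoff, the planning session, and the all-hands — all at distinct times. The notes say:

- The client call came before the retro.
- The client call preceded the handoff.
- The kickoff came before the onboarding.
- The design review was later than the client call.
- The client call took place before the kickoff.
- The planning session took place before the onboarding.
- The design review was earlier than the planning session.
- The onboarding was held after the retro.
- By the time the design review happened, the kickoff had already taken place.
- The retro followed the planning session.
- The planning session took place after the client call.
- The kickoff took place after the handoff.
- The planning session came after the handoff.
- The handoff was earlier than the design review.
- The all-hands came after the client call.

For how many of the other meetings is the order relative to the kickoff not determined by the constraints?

1

Forced before the kickoff: the client call and the handoff; forced after the kickoff: the design review, the onboarding, the planning session, and the retro.
That leaves the all-hands with no forced order relative to the kickoff — 1.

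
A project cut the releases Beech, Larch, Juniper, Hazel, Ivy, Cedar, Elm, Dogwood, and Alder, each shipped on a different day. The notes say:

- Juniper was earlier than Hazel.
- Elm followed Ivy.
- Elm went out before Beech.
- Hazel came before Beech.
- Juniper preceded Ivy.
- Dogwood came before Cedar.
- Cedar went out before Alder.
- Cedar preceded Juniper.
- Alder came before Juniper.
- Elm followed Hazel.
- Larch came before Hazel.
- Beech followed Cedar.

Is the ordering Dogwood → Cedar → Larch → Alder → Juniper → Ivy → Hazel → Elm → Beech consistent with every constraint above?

yes

Check each stated constraint against the proposed order — e.g. Larch is ahead of Hazel; Cedar is ahead of Beech. Every pair is in the required order; nothing is violated.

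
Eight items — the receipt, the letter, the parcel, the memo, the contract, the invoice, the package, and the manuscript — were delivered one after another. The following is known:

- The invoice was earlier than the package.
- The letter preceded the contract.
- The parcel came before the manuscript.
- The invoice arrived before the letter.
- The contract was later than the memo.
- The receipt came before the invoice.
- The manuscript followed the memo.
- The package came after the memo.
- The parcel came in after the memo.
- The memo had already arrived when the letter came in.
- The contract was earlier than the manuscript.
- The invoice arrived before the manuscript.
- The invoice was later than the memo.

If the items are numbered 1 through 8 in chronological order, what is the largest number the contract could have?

7

The contract must come before the manuscript — 1 item forced after it.
Everything else can be placed before the contract in some valid order, so the contract can sit as late as position 8 − 1 = 7.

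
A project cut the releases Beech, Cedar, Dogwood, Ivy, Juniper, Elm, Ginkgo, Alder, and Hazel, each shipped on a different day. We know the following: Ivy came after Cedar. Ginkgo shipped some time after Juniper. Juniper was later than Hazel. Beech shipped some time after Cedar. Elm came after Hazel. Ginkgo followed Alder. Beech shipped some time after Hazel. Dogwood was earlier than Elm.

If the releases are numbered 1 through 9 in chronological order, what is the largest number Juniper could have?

8

Juniper must come before Ginkgo — 1 release forced after it.
Everything else can be placed before Juniper in some valid order, so Juniper can sit as late as position 9 − 1 = 8.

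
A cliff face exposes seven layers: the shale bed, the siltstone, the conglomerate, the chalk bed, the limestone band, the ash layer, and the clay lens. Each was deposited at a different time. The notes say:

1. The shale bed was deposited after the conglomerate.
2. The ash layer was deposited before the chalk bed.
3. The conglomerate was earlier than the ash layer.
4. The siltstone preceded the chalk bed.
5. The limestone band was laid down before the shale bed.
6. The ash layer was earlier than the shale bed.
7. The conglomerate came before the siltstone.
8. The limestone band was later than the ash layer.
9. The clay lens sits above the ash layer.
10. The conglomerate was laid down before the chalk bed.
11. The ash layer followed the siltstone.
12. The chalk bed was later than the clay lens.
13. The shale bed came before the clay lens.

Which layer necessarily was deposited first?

The conglomerate has a chain of constraints placing it before every other layer, so the conglomerate must be first.

the conglomerate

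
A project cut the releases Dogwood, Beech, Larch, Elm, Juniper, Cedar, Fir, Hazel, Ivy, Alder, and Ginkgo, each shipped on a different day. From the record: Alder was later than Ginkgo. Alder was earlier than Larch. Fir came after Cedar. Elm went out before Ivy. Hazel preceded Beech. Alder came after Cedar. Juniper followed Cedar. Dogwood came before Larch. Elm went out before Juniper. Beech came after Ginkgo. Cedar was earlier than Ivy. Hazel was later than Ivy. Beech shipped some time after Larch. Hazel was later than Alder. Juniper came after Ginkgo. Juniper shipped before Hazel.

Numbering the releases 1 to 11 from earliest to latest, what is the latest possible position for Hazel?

10

Hazel must come before Beech — 1 release forced after it.
Everything else can be placed before Hazel in some valid order, so Hazel can sit as late as position 11 − 1 = 10.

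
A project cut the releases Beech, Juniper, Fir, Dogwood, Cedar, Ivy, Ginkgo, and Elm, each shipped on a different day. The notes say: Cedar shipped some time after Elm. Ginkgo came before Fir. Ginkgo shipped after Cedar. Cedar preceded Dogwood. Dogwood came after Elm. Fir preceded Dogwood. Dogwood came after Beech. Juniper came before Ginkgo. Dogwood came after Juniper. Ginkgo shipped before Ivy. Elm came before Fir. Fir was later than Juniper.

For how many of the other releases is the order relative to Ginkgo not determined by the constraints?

1

Forced before Ginkgo: Cedar, Elm, and Juniper; forced after Ginkgo: Dogwood, Fir, and Ivy.
That leaves Beech with no forced order relative to Ginkgo — 1.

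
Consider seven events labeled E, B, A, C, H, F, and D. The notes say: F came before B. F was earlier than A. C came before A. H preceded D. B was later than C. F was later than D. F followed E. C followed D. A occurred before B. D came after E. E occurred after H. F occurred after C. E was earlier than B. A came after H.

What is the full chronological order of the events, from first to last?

H, E, D, C, F, A, B

The constraints fix every adjacent pair, so only one ordering works:
H → E → D → C → F → A → B.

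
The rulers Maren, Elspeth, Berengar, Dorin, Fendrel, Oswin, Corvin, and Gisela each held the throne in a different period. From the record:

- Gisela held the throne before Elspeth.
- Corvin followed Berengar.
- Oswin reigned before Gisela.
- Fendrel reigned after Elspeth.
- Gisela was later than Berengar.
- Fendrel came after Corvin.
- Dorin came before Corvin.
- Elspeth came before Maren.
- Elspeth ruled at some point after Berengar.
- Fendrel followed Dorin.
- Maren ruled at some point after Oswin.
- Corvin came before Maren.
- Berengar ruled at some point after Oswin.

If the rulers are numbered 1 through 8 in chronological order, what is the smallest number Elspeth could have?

Berengar, Gisela, and Oswin must all come before Elspeth — 3 forced predecessors.
Nothing else is forced ahead of Elspeth, so their earliest slot is position 3 + 1 = 4.

4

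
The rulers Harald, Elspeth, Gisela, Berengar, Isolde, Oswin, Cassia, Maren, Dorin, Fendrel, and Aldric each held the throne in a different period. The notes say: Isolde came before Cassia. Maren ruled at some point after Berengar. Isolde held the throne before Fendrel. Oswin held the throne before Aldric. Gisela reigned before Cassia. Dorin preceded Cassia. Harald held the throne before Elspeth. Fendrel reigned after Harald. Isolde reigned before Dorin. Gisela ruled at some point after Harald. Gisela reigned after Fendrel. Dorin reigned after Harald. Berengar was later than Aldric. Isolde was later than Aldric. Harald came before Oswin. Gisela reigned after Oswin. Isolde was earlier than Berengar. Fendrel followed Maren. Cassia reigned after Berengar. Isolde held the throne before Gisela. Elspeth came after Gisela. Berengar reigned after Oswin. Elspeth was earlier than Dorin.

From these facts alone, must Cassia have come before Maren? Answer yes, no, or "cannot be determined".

Tracing the constraints gives Maren → Fendrel → Gisela → Cassia, so Maren must come before Cassia.
That means Cassia cannot be before Maren.

no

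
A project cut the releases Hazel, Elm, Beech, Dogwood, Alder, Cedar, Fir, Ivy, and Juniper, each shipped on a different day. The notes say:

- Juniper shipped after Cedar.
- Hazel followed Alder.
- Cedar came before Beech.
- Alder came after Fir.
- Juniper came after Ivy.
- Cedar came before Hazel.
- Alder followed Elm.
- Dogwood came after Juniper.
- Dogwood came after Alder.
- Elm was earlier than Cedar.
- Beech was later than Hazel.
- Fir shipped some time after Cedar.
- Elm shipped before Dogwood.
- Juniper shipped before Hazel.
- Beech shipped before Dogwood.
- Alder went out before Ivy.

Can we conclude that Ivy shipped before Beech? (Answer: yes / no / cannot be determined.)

yes

Chain the constraints: Ivy → Juniper → Hazel → Beech. Each link is directly stated, so Ivy comes before Beech.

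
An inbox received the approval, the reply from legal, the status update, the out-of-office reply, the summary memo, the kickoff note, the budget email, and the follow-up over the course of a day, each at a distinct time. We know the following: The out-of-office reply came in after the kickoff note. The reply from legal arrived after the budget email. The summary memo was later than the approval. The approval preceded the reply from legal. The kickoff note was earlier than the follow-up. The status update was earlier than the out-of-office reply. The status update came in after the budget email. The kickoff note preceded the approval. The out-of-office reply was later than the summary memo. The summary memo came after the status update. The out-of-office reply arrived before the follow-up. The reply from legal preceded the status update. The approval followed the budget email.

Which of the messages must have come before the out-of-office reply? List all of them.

Directly stated before the out-of-office reply: the kickoff note, the status update, and the summary memo.
The approval reaches the out-of-office reply via the approval → the summary memo → the out-of-office reply.
The budget email reaches the out-of-office reply via the budget email → the status update → the out-of-office reply.
The reply from legal reaches the out-of-office reply via the reply from legal → the status update → the out-of-office reply.

the approval, the budget email, the kickoff note, the reply from legal, the status update, the summary memo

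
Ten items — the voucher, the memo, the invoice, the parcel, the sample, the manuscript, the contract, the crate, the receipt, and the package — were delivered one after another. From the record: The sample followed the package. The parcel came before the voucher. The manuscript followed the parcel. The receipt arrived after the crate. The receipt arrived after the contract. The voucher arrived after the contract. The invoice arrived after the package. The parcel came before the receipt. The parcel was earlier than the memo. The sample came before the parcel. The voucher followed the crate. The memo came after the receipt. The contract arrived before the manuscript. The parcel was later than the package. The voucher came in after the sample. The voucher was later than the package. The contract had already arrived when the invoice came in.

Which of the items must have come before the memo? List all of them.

the contract, the crate, the package, the parcel, the receipt, the sample

Directly stated before the memo: the parcel and the receipt.
The contract reaches the memo via the contract → the receipt → the memo.
The crate reaches the memo via the crate → the receipt → the memo.
The package reaches the memo via the package → the parcel → the memo.
Likewise the sample reaches the memo by chaining the stated constraints.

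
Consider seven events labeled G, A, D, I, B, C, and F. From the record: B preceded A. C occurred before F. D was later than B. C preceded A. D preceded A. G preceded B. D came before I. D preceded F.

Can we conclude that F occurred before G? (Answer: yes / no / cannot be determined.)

no

Tracing the constraints gives G → B → D → F, so G must come before F.
That means F cannot be before G.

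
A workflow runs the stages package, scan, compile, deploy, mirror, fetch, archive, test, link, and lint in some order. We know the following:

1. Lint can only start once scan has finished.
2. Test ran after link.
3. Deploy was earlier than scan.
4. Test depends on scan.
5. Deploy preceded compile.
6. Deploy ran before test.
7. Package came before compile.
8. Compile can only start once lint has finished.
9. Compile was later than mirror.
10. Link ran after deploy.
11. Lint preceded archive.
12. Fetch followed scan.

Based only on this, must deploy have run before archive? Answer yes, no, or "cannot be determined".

Chain the constraints: deploy → scan → lint → archive. Each link is directly stated, so deploy comes before archive.

yes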